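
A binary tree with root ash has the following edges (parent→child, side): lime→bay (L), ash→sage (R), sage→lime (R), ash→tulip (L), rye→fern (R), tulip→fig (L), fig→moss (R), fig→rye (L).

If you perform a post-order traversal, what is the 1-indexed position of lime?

7

Post-order visits the left subtree, then the right subtree, then the node.
At ash: go left to tulip.
  At tulip: go left to fig.
    At fig: go left to rye.
      At rye: no left child.
      At rye: go right to fern.
        fern is a leaf — visit fern.
      Visit rye.
    At fig: go right to moss.
      moss is a leaf — visit moss.
    Visit fig.
  At tulip: no right child.
  Visit tulip.
At ash: go right to sage.
  At sage: no left child.
  At sage: go right to lime.
    At lime: go left to bay.
      bay is a leaf — visit bay.
    At lime: no right child.
    Visit lime.
  Visit sage.
Visit ash.
Full post-order sequence: fern, rye, moss, fig, tulip, bay, lime, sage, ash.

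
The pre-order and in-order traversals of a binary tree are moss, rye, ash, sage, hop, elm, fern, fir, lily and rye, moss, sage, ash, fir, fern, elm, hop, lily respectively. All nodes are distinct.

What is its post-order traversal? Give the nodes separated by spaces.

The first element of pre-order is the root; it splits in-order into left and right subtrees.
Root moss: left subtree has 1 node {rye}, right has 7 {sage, ash, fir, fern, elm, hop, lily}.
  Root ash: left subtree has 1 node {sage}, right has 5 {fir, fern, elm, hop, lily}.
    Root hop: left subtree has 3 nodes {fir, fern, elm}, right has 1 {lily}.
      Root elm: left subtree has 2 nodes {fir, fern}, right has 0 { }.
        Root fern: left subtree has 1 node {fir}, right has 0 { }.

rye sage fir fern elm lily hop ash moss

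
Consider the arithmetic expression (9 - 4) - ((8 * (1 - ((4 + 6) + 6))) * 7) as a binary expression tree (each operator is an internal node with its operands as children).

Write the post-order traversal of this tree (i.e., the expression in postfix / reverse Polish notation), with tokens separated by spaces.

Post-order on an expression tree gives postfix notation: for each operator, emit left operand, right operand, then the operator.

9 4 - 8 1 4 6 + 6 + - * 7 * -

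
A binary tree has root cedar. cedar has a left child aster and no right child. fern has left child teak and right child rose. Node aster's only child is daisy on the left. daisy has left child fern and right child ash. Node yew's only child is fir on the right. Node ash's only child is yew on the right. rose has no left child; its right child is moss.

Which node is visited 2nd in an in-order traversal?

In-order visits the left subtree, then the node, then the right subtree.
At cedar: go left to aster.
  At aster: go left to daisy.
    At daisy: go left to fern.
      At fern: go left to teak.
        teak is a leaf — visit teak.
      Visit fern.
      At fern: go right to rose.
        At rose: no left child.
        Visit rose.
        At rose: go right to moss.
          moss is a leaf — visit moss.
    Visit daisy.
    At daisy: go right to ash.
      At ash: no left child.
      Visit ash.
      At ash: go right to yew.
        At yew: no left child.
        Visit yew.
        At yew: go right to fir.
          fir is a leaf — visit fir.
  Visit aster.
  At aster: no right child.
Visit cedar.
At cedar: no right child.
Full in-order sequence: teak, fern, rose, moss, daisy, ash, yew, fir, aster, cedar.

fern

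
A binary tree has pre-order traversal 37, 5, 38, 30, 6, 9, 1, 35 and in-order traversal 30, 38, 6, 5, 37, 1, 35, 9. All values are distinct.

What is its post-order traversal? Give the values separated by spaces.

30 6 38 5 35 1 9 37

The first element of pre-order is the root; it splits in-order into left and right subtrees.
Root 37: left subtree has 4 nodes {30, 38, 6, 5}, right has 3 {1, 35, 9}.
  Root 5: left subtree has 3 nodes {30, 38, 6}, right has 0 { }.
    Root 38: left subtree has 1 node {30}, right has 1 {6}.
  Root 9: left subtree has 2 nodes {1, 35}, right has 0 { }.
    Root 1: left subtree has 0 nodes { }, right has 1 {35}.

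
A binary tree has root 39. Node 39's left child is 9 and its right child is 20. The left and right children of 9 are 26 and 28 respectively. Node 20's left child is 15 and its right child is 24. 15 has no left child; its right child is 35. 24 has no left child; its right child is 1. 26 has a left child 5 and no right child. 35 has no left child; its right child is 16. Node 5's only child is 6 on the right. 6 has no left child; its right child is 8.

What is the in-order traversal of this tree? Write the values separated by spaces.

5 6 8 26 9 28 39 15 35 16 20 24 1

In-order visits the left subtree, then the node, then the right subtree.
At 39: go left to 9.
  At 9: go left to 26.
    At 26: go left to 5.
      At 5: no left child.
      Visit 5.
      At 5: go right to 6.
        At 6: no left child.
        Visit 6.
        At 6: go right to 8.
          8 is a leaf — visit 8.
    Visit 26.
    At 26: no right child.
  Visit 9.
  At 9: go right to 28.
    28 is a leaf — visit 28.
Visit 39.
At 39: go right to 20.
  At 20: go left to 15.
    At 15: no left child.
    Visit 15.
    At 15: go right to 35.
      At 35: no left child.
      Visit 35.
      At 35: go right to 16.
        16 is a leaf — visit 16.
  Visit 20.
  At 20: go right to 24.
    At 24: no left child.
    Visit 24.
    At 24: go right to 1.
      1 is a leaf — visit 1.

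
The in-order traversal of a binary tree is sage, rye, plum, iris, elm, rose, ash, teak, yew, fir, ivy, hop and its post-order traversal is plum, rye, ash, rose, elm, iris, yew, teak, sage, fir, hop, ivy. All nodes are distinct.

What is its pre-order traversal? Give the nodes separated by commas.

ivy, fir, sage, teak, iris, rye, plum, elm, rose, ash, yew, hop

The last element of post-order is the root; it splits in-order into left and right subtrees.
Root ivy: left subtree has 10 nodes {sage, rye, plum, iris, elm, rose, ash, teak, yew, fir}, right has 1 {hop}.
  Root fir: left subtree has 9 nodes {sage, rye, plum, iris, elm, rose, ash, teak, yew}, right has 0 { }.
    Root sage: left subtree has 0 nodes { }, right has 8 {rye, plum, iris, elm, rose, ash, teak, yew}.
      Root teak: left subtree has 6 nodes {rye, plum, iris, elm, rose, ash}, right has 1 {yew}.
        Root iris: left subtree has 2 nodes {rye, plum}, right has 3 {elm, rose, ash}.
          Root rye: left subtree has 0 nodes { }, right has 1 {plum}.
          Root elm: left subtree has 0 nodes { }, right has 2 {rose, ash}.
            Root rose: left subtree has 0 nodes { }, right has 1 {ash}.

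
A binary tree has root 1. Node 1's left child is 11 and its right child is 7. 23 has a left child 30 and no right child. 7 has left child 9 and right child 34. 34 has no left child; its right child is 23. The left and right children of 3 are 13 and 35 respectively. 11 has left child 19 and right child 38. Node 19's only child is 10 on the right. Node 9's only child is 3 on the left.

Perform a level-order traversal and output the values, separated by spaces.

1 11 7 19 38 9 34 10 3 23 13 35 30

Level-order visits nodes level by level from the root, left to right within each level.
Level 0: 1
Level 1: 11, 7
Level 2: 19, 38, 9, 34
Level 3: 10, 3, 23
Level 4: 13, 35, 30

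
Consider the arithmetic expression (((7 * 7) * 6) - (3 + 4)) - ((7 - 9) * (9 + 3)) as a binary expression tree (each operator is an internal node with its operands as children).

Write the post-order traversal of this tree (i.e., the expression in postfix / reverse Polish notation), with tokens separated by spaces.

7 7 * 6 * 3 4 + - 7 9 - 9 3 + * -

Post-order on an expression tree gives postfix notation: for each operator, emit left operand, right operand, then the operator.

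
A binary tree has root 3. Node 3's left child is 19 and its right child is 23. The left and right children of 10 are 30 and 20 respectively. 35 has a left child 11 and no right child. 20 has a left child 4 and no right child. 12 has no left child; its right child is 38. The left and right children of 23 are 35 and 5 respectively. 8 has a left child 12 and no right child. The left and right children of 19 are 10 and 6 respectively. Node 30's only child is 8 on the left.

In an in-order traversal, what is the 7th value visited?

20

In-order visits the left subtree, then the node, then the right subtree.
At 3: go left to 19.
  At 19: go left to 10.
    At 10: go left to 30.
      At 30: go left to 8.
        At 8: go left to 12.
          At 12: no left child.
          Visit 12.
          At 12: go right to 38.
            38 is a leaf — visit 38.
        Visit 8.
        At 8: no right child.
      Visit 30.
      At 30: no right child.
    Visit 10.
    At 10: go right to 20.
      At 20: go left to 4.
        4 is a leaf — visit 4.
      Visit 20.
      At 20: no right child.
  Visit 19.
  At 19: go right to 6.
    6 is a leaf — visit 6.
Visit 3.
At 3: go right to 23.
  At 23: go left to 35.
    At 35: go left to 11.
      11 is a leaf — visit 11.
    Visit 35.
    At 35: no right child.
  Visit 23.
  At 23: go right to 5.
    5 is a leaf — visit 5.
Full in-order sequence: 12, 38, 8, 30, 10, 4, 20, 19, 6, 3, 11, 35, 23, 5.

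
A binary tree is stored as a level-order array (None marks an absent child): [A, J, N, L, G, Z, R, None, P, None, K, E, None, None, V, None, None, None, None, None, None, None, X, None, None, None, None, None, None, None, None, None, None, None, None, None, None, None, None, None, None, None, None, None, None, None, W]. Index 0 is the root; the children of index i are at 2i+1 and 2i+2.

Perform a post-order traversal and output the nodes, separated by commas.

Post-order visits the left subtree, then the right subtree, then the node.
At A: go left to J.
  At J: go left to L.
    At L: no left child.
    At L: go right to P.
      P is a leaf — visit P.
    Visit L.
  At J: go right to G.
    At G: no left child.
    At G: go right to K.
      At K: no left child.
      At K: go right to X.
        At X: no left child.
        At X: go right to W.
          W is a leaf — visit W.
        Visit X.
      Visit K.
    Visit G.
  Visit J.
At A: go right to N.
  At N: go left to Z.
    At Z: go left to E.
      E is a leaf — visit E.
    At Z: no right child.
    Visit Z.
  At N: go right to R.
    At R: no left child.
    At R: go right to V.
      V is a leaf — visit V.
    Visit R.
  Visit N.
Visit A.

P, L, W, X, K, G, J, E, Z, V, R, N, A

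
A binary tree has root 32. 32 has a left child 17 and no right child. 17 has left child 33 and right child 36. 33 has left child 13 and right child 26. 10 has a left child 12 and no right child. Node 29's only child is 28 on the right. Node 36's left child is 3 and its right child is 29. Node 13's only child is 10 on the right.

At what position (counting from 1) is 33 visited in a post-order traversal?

Post-order visits the left subtree, then the right subtree, then the node.
At 32: go left to 17.
  At 17: go left to 33.
    At 33: go left to 13.
      At 13: no left child.
      At 13: go right to 10.
        At 10: go left to 12.
          12 is a leaf — visit 12.
        At 10: no right child.
        Visit 10.
      Visit 13.
    At 33: go right to 26.
      26 is a leaf — visit 26.
    Visit 33.
  At 17: go right to 36.
    At 36: go left to 3.
      3 is a leaf — visit 3.
    At 36: go right to 29.
      At 29: no left child.
      At 29: go right to 28.
        28 is a leaf — visit 28.
      Visit 29.
    Visit 36.
  Visit 17.
At 32: no right child.
Visit 32.
Full post-order sequence: 12, 10, 13, 26, 33, 3, 28, 29, 36, 17, 32.

5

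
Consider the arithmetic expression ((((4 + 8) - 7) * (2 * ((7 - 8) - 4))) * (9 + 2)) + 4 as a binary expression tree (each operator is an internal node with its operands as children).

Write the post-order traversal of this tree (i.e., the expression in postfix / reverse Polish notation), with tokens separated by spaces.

Post-order on an expression tree gives postfix notation: for each operator, emit left operand, right operand, then the operator.

4 8 + 7 - 2 7 8 - 4 - * * 9 2 + * 4 +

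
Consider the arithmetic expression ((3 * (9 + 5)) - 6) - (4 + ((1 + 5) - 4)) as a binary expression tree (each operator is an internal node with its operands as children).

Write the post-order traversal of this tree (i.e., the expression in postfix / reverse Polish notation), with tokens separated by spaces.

Post-order on an expression tree gives postfix notation: for each operator, emit left operand, right operand, then the operator.

3 9 5 + * 6 - 4 1 5 + 4 - + -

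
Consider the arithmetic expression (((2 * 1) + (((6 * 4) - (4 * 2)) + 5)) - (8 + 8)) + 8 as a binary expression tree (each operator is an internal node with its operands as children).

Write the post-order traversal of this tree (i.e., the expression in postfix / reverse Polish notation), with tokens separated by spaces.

2 1 * 6 4 * 4 2 * - 5 + + 8 8 + - 8 +

Post-order on an expression tree gives postfix notation: for each operator, emit left operand, right operand, then the operator.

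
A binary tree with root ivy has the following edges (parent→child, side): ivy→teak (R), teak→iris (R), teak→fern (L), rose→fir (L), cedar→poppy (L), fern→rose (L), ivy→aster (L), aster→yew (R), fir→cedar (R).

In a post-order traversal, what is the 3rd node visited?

Post-order visits the left subtree, then the right subtree, then the node.
At ivy: go left to aster.
  At aster: no left child.
  At aster: go right to yew.
    yew is a leaf — visit yew.
  Visit aster.
At ivy: go right to teak.
  At teak: go left to fern.
    At fern: go left to rose.
      At rose: go left to fir.
        At fir: no left child.
        At fir: go right to cedar.
          At cedar: go left to poppy.
            poppy is a leaf — visit poppy.
          At cedar: no right child.
          Visit cedar.
        Visit fir.
      At rose: no right child.
      Visit rose.
    At fern: no right child.
    Visit fern.
  At teak: go right to iris.
    iris is a leaf — visit iris.
  Visit teak.
Visit ivy.
Full post-order sequence: yew, aster, poppy, cedar, fir, rose, fern, iris, teak, ivy.

poppy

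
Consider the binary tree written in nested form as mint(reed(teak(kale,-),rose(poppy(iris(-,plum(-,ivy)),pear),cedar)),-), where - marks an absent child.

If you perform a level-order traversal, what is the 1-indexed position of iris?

Level-order visits nodes level by level from the root, left to right within each level.
Level 0: mint
Level 1: reed
Level 2: teak, rose
Level 3: kale, poppy, cedar
Level 4: iris, pear
Level 5: plum
Level 6: ivy
Full level-order sequence: mint, reed, teak, rose, kale, poppy, cedar, iris, pear, plum, ivy.

8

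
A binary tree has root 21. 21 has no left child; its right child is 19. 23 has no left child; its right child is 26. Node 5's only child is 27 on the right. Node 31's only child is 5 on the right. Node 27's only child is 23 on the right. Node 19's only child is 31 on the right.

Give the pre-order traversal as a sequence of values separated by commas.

21, 19, 31, 5, 27, 23, 26

Pre-order visits the node, then its left subtree, then its right subtree.
Visit 21.
At 21: no left child.
At 21: go right to 19.
  Visit 19.
  At 19: no left child.
  At 19: go right to 31.
    Visit 31.
    At 31: no left child.
    At 31: go right to 5.
      Visit 5.
      At 5: no left child.
      At 5: go right to 27.
        Visit 27.
        At 27: no left child.
        At 27: go right to 23.
          Visit 23.
          At 23: no left child.
          At 23: go right to 26.
            26 is a leaf — visit 26.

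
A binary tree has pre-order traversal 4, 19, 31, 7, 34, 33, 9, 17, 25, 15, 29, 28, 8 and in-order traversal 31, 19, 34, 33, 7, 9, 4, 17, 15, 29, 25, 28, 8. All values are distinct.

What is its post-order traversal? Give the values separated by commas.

The first element of pre-order is the root; it splits in-order into left and right subtrees.
Root 4: left subtree has 6 nodes {31, 19, 34, 33, 7, 9}, right has 6 {17, 15, 29, 25, 28, 8}.
  Root 19: left subtree has 1 node {31}, right has 4 {34, 33, 7, 9}.
    Root 7: left subtree has 2 nodes {34, 33}, right has 1 {9}.
      Root 34: left subtree has 0 nodes { }, right has 1 {33}.
  Root 17: left subtree has 0 nodes { }, right has 5 {15, 29, 25, 28, 8}.
    Root 25: left subtree has 2 nodes {15, 29}, right has 2 {28, 8}.
      Root 15: left subtree has 0 nodes { }, right has 1 {29}.
      Root 28: left subtree has 0 nodes { }, right has 1 {8}.

31, 33, 34, 9, 7, 19, 29, 15, 8, 28, 25, 17, 4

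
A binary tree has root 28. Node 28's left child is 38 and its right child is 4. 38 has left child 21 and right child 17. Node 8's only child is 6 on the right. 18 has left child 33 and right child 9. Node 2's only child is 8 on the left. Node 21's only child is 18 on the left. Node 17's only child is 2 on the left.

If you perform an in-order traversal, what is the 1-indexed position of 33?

In-order visits the left subtree, then the node, then the right subtree.
At 28: go left to 38.
  At 38: go left to 21.
    At 21: go left to 18.
      At 18: go left to 33.
        33 is a leaf — visit 33.
      Visit 18.
      At 18: go right to 9.
        9 is a leaf — visit 9.
    Visit 21.
    At 21: no right child.
  Visit 38.
  At 38: go right to 17.
    At 17: go left to 2.
      At 2: go left to 8.
        At 8: no left child.
        Visit 8.
        At 8: go right to 6.
          6 is a leaf — visit 6.
      Visit 2.
      At 2: no right child.
    Visit 17.
    At 17: no right child.
Visit 28.
At 28: go right to 4.
  4 is a leaf — visit 4.
Full in-order sequence: 33, 18, 9, 21, 38, 8, 6, 2, 17, 28, 4.

1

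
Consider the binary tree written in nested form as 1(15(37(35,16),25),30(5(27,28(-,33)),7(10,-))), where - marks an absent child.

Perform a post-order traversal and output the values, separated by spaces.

Post-order visits the left subtree, then the right subtree, then the node.
At 1: go left to 15.
  At 15: go left to 37.
    At 37: go left to 35.
      35 is a leaf — visit 35.
    At 37: go right to 16.
      16 is a leaf — visit 16.
    Visit 37.
  At 15: go right to 25.
    25 is a leaf — visit 25.
  Visit 15.
At 1: go right to 30.
  At 30: go left to 5.
    At 5: go left to 27.
      27 is a leaf — visit 27.
    At 5: go right to 28.
      At 28: no left child.
      At 28: go right to 33.
        33 is a leaf — visit 33.
      Visit 28.
    Visit 5.
  At 30: go right to 7.
    At 7: go left to 10.
      10 is a leaf — visit 10.
    At 7: no right child.
    Visit 7.
  Visit 30.
Visit 1.

35 16 37 25 15 27 33 28 5 10 7 30 1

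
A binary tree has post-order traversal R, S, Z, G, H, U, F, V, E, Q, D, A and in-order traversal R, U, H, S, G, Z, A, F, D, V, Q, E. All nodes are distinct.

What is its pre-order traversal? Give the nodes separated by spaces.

The last element of post-order is the root; it splits in-order into left and right subtrees.
Root A: left subtree has 6 nodes {R, U, H, S, G, Z}, right has 5 {F, D, V, Q, E}.
  Root U: left subtree has 1 node {R}, right has 4 {H, S, G, Z}.
    Root H: left subtree has 0 nodes { }, right has 3 {S, G, Z}.
      Root G: left subtree has 1 node {S}, right has 1 {Z}.
  Root D: left subtree has 1 node {F}, right has 3 {V, Q, E}.
    Root Q: left subtree has 1 node {V}, right has 1 {E}.

A U R H G S Z D F Q V E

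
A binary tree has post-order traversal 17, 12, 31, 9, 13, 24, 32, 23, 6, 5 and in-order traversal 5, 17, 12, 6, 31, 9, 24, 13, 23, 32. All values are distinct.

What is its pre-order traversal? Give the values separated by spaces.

The last element of post-order is the root; it splits in-order into left and right subtrees.
Root 5: left subtree has 0 nodes { }, right has 9 {17, 12, 6, 31, 9, 24, 13, 23, 32}.
  Root 6: left subtree has 2 nodes {17, 12}, right has 6 {31, 9, 24, 13, 23, 32}.
    Root 12: left subtree has 1 node {17}, right has 0 { }.
    Root 23: left subtree has 4 nodes {31, 9, 24, 13}, right has 1 {32}.
      Root 24: left subtree has 2 nodes {31, 9}, right has 1 {13}.
        Root 9: left subtree has 1 node {31}, right has 0 { }.

5 6 12 17 23 24 9 31 13 32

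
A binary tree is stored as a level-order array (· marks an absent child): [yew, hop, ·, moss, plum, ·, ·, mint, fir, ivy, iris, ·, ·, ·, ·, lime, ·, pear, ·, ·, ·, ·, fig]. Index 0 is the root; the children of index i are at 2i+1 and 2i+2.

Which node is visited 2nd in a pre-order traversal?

Pre-order visits the node, then its left subtree, then its right subtree.
Visit yew.
At yew: go left to hop.
  Visit hop.
  At hop: go left to moss.
    Visit moss.
    At moss: go left to mint.
      Visit mint.
      At mint: go left to lime.
        lime is a leaf — visit lime.
      At mint: no right child.
    At moss: go right to fir.
      Visit fir.
      At fir: go left to pear.
        pear is a leaf — visit pear.
      At fir: no right child.
  At hop: go right to plum.
    Visit plum.
    At plum: go left to ivy.
      ivy is a leaf — visit ivy.
    At plum: go right to iris.
      Visit iris.
      At iris: no left child.
      At iris: go right to fig.
        fig is a leaf — visit fig.
At yew: no right child.
Full pre-order sequence: yew, hop, moss, mint, lime, fir, pear, plum, ivy, iris, fig.

hop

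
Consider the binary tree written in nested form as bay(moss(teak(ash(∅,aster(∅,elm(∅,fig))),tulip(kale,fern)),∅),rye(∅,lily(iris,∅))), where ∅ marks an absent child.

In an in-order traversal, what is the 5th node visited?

teak

In-order visits the left subtree, then the node, then the right subtree.
At bay: go left to moss.
  At moss: go left to teak.
    At teak: go left to ash.
      At ash: no left child.
      Visit ash.
      At ash: go right to aster.
        At aster: no left child.
        Visit aster.
        At aster: go right to elm.
          At elm: no left child.
          Visit elm.
          At elm: go right to fig.
            fig is a leaf — visit fig.
    Visit teak.
    At teak: go right to tulip.
      At tulip: go left to kale.
        kale is a leaf — visit kale.
      Visit tulip.
      At tulip: go right to fern.
        fern is a leaf — visit fern.
  Visit moss.
  At moss: no right child.
Visit bay.
At bay: go right to rye.
  At rye: no left child.
  Visit rye.
  At rye: go right to lily.
    At lily: go left to iris.
      iris is a leaf — visit iris.
    Visit lily.
    At lily: no right child.
Full in-order sequence: ash, aster, elm, fig, teak, kale, tulip, fern, moss, bay, rye, iris, lily.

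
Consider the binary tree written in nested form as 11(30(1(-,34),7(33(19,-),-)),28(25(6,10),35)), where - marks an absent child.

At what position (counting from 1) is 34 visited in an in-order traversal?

In-order visits the left subtree, then the node, then the right subtree.
At 11: go left to 30.
  At 30: go left to 1.
    At 1: no left child.
    Visit 1.
    At 1: go right to 34.
      34 is a leaf — visit 34.
  Visit 30.
  At 30: go right to 7.
    At 7: go left to 33.
      At 33: go left to 19.
        19 is a leaf — visit 19.
      Visit 33.
      At 33: no right child.
    Visit 7.
    At 7: no right child.
Visit 11.
At 11: go right to 28.
  At 28: go left to 25.
    At 25: go left to 6.
      6 is a leaf — visit 6.
    Visit 25.
    At 25: go right to 10.
      10 is a leaf — visit 10.
  Visit 28.
  At 28: go right to 35.
    35 is a leaf — visit 35.
Full in-order sequence: 1, 34, 30, 19, 33, 7, 11, 6, 25, 10, 28, 35.

2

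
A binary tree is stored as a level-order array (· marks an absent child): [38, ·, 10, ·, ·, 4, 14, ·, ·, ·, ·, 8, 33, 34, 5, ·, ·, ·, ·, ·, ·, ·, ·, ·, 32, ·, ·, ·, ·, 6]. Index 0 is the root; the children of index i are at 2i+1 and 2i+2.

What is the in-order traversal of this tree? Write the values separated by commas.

38, 8, 32, 4, 33, 10, 34, 14, 6, 5

In-order visits the left subtree, then the node, then the right subtree.
At 38: no left child.
Visit 38.
At 38: go right to 10.
  At 10: go left to 4.
    At 4: go left to 8.
      At 8: no left child.
      Visit 8.
      At 8: go right to 32.
        32 is a leaf — visit 32.
    Visit 4.
    At 4: go right to 33.
      33 is a leaf — visit 33.
  Visit 10.
  At 10: go right to 14.
    At 14: go left to 34.
      34 is a leaf — visit 34.
    Visit 14.
    At 14: go right to 5.
      At 5: go left to 6.
        6 is a leaf — visit 6.
      Visit 5.
      At 5: no right child.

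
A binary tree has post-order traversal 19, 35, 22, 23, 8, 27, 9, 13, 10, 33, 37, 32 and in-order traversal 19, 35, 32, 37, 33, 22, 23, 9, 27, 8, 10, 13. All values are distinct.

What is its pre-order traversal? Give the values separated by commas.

32, 35, 19, 37, 33, 10, 9, 23, 22, 27, 8, 13

The last element of post-order is the root; it splits in-order into left and right subtrees.
Root 32: left subtree has 2 nodes {19, 35}, right has 9 {37, 33, 22, 23, 9, 27, 8, 10, 13}.
  Root 35: left subtree has 1 node {19}, right has 0 { }.
  Root 37: left subtree has 0 nodes { }, right has 8 {33, 22, 23, 9, 27, 8, 10, 13}.
    Root 33: left subtree has 0 nodes { }, right has 7 {22, 23, 9, 27, 8, 10, 13}.
      Root 10: left subtree has 5 nodes {22, 23, 9, 27, 8}, right has 1 {13}.
        Root 9: left subtree has 2 nodes {22, 23}, right has 2 {27, 8}.
          Root 23: left subtree has 1 node {22}, right has 0 { }.
          Root 27: left subtree has 0 nodes { }, right has 1 {8}.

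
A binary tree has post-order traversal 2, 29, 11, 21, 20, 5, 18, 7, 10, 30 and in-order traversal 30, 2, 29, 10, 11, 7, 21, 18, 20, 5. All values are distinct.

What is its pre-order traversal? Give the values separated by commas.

30, 10, 29, 2, 7, 11, 18, 21, 5, 20

The last element of post-order is the root; it splits in-order into left and right subtrees.
Root 30: left subtree has 0 nodes { }, right has 9 {2, 29, 10, 11, 7, 21, 18, 20, 5}.
  Root 10: left subtree has 2 nodes {2, 29}, right has 6 {11, 7, 21, 18, 20, 5}.
    Root 29: left subtree has 1 node {2}, right has 0 { }.
    Root 7: left subtree has 1 node {11}, right has 4 {21, 18, 20, 5}.
      Root 18: left subtree has 1 node {21}, right has 2 {20, 5}.
        Root 5: left subtree has 1 node {20}, right has 0 { }.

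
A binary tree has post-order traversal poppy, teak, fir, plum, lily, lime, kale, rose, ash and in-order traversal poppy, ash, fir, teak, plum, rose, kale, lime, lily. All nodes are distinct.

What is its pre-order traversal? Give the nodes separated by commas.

ash, poppy, rose, plum, fir, teak, kale, lime, lily

The last element of post-order is the root; it splits in-order into left and right subtrees.
Root ash: left subtree has 1 node {poppy}, right has 7 {fir, teak, plum, rose, kale, lime, lily}.
  Root rose: left subtree has 3 nodes {fir, teak, plum}, right has 3 {kale, lime, lily}.
    Root plum: left subtree has 2 nodes {fir, teak}, right has 0 { }.
      Root fir: left subtree has 0 nodes { }, right has 1 {teak}.
    Root kale: left subtree has 0 nodes { }, right has 2 {lime, lily}.
      Root lime: left subtree has 0 nodes { }, right has 1 {lily}.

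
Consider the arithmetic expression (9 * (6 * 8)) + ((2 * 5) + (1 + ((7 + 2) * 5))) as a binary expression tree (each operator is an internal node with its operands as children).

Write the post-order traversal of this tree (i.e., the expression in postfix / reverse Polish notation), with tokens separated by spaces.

9 6 8 * * 2 5 * 1 7 2 + 5 * + + +

Post-order on an expression tree gives postfix notation: for each operator, emit left operand, right operand, then the operator.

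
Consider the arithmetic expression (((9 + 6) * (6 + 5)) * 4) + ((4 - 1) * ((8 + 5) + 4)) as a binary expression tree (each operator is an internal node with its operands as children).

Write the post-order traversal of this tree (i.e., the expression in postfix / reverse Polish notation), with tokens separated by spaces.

Post-order on an expression tree gives postfix notation: for each operator, emit left operand, right operand, then the operator.

9 6 + 6 5 + * 4 * 4 1 - 8 5 + 4 + * +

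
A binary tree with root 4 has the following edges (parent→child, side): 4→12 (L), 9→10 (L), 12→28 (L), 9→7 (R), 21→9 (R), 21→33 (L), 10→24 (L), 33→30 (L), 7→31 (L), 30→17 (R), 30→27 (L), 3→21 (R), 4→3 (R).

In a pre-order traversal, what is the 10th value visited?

Pre-order visits the node, then its left subtree, then its right subtree.
Visit 4.
At 4: go left to 12.
  Visit 12.
  At 12: go left to 28.
    28 is a leaf — visit 28.
  At 12: no right child.
At 4: go right to 3.
  Visit 3.
  At 3: no left child.
  At 3: go right to 21.
    Visit 21.
    At 21: go left to 33.
      Visit 33.
      At 33: go left to 30.
        Visit 30.
        At 30: go left to 27.
          27 is a leaf — visit 27.
        At 30: go right to 17.
          17 is a leaf — visit 17.
      At 33: no right child.
    At 21: go right to 9.
      Visit 9.
      At 9: go left to 10.
        Visit 10.
        At 10: go left to 24.
          24 is a leaf — visit 24.
        At 10: no right child.
      At 9: go right to 7.
        Visit 7.
        At 7: go left to 31.
          31 is a leaf — visit 31.
        At 7: no right child.
Full pre-order sequence: 4, 12, 28, 3, 21, 33, 30, 27, 17, 9, 10, 24, 7, 31.

9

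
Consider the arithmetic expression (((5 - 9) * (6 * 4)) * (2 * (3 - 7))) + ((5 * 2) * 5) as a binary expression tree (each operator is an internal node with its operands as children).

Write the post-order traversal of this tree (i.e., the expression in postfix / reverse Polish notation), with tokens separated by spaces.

Post-order on an expression tree gives postfix notation: for each operator, emit left operand, right operand, then the operator.

5 9 - 6 4 * * 2 3 7 - * * 5 2 * 5 * +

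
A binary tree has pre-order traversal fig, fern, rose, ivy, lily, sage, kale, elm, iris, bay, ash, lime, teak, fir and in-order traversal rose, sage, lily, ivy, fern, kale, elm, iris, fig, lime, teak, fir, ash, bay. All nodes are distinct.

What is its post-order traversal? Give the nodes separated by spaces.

sage lily ivy rose iris elm kale fern fir teak lime ash bay fig

The first element of pre-order is the root; it splits in-order into left and right subtrees.
Root fig: left subtree has 8 nodes {rose, sage, lily, ivy, fern, kale, elm, iris}, right has 5 {lime, teak, fir, ash, bay}.
  Root fern: left subtree has 4 nodes {rose, sage, lily, ivy}, right has 3 {kale, elm, iris}.
    Root rose: left subtree has 0 nodes { }, right has 3 {sage, lily, ivy}.
      Root ivy: left subtree has 2 nodes {sage, lily}, right has 0 { }.
        Root lily: left subtree has 1 node {sage}, right has 0 { }.
    Root kale: left subtree has 0 nodes { }, right has 2 {elm, iris}.
      Root elm: left subtree has 0 nodes { }, right has 1 {iris}.
  Root bay: left subtree has 4 nodes {lime, teak, fir, ash}, right has 0 { }.
    Root ash: left subtree has 3 nodes {lime, teak, fir}, right has 0 { }.
      Root lime: left subtree has 0 nodes { }, right has 2 {teak, fir}.
        Root teak: left subtree has 0 nodes { }, right has 1 {fir}.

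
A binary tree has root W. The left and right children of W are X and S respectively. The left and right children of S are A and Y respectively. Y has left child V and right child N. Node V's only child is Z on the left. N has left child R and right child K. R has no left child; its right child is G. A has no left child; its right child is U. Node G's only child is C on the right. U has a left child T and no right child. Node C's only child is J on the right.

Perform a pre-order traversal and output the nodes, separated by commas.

Pre-order visits the node, then its left subtree, then its right subtree.
Visit W.
At W: go left to X.
  X is a leaf — visit X.
At W: go right to S.
  Visit S.
  At S: go left to A.
    Visit A.
    At A: no left child.
    At A: go right to U.
      Visit U.
      At U: go left to T.
        T is a leaf — visit T.
      At U: no right child.
  At S: go right to Y.
    Visit Y.
    At Y: go left to V.
      Visit V.
      At V: go left to Z.
        Z is a leaf — visit Z.
      At V: no right child.
    At Y: go right to N.
      Visit N.
      At N: go left to R.
        Visit R.
        At R: no left child.
        At R: go right to G.
          Visit G.
          At G: no left child.
          At G: go right to C.
            Visit C.
            At C: no left child.
            At C: go right to J.
              J is a leaf — visit J.
      At N: go right to K.
        K is a leaf — visit K.

W, X, S, A, U, T, Y, V, Z, N, R, G, C, J, K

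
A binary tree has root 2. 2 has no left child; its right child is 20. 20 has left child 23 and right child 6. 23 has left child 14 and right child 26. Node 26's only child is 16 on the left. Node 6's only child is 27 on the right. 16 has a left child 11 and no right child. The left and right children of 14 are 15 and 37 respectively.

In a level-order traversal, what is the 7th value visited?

27

Level-order visits nodes level by level from the root, left to right within each level.
Level 0: 2
Level 1: 20
Level 2: 23, 6
Level 3: 14, 26, 27
Level 4: 15, 37, 16
Level 5: 11
Full level-order sequence: 2, 20, 23, 6, 14, 26, 27, 15, 37, 16, 11.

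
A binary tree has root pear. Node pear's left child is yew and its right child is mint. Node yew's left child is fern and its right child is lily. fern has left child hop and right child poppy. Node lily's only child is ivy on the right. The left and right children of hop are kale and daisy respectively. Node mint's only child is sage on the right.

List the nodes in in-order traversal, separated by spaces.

In-order visits the left subtree, then the node, then the right subtree.
At pear: go left to yew.
  At yew: go left to fern.
    At fern: go left to hop.
      At hop: go left to kale.
        kale is a leaf — visit kale.
      Visit hop.
      At hop: go right to daisy.
        daisy is a leaf — visit daisy.
    Visit fern.
    At fern: go right to poppy.
      poppy is a leaf — visit poppy.
  Visit yew.
  At yew: go right to lily.
    At lily: no left child.
    Visit lily.
    At lily: go right to ivy.
      ivy is a leaf — visit ivy.
Visit pear.
At pear: go right to mint.
  At mint: no left child.
  Visit mint.
  At mint: go right to sage.
    sage is a leaf — visit sage.

kale hop daisy fern poppy yew lily ivy pear mint sage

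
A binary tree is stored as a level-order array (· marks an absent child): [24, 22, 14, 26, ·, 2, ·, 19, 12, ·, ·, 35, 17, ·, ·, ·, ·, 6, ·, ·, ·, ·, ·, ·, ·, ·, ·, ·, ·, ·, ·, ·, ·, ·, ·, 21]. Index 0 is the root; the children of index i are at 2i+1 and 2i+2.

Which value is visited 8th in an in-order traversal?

In-order visits the left subtree, then the node, then the right subtree.
At 24: go left to 22.
  At 22: go left to 26.
    At 26: go left to 19.
      19 is a leaf — visit 19.
    Visit 26.
    At 26: go right to 12.
      At 12: go left to 6.
        At 6: go left to 21.
          21 is a leaf — visit 21.
        Visit 6.
        At 6: no right child.
      Visit 12.
      At 12: no right child.
  Visit 22.
  At 22: no right child.
Visit 24.
At 24: go right to 14.
  At 14: go left to 2.
    At 2: go left to 35.
      35 is a leaf — visit 35.
    Visit 2.
    At 2: go right to 17.
      17 is a leaf — visit 17.
  Visit 14.
  At 14: no right child.
Full in-order sequence: 19, 26, 21, 6, 12, 22, 24, 35, 2, 17, 14.

35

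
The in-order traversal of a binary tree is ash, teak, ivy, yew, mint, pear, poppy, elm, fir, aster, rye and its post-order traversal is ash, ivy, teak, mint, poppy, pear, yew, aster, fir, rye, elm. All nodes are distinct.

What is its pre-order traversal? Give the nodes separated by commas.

elm, yew, teak, ash, ivy, pear, mint, poppy, rye, fir, aster

The last element of post-order is the root; it splits in-order into left and right subtrees.
Root elm: left subtree has 7 nodes {ash, teak, ivy, yew, mint, pear, poppy}, right has 3 {fir, aster, rye}.
  Root yew: left subtree has 3 nodes {ash, teak, ivy}, right has 3 {mint, pear, poppy}.
    Root teak: left subtree has 1 node {ash}, right has 1 {ivy}.
    Root pear: left subtree has 1 node {mint}, right has 1 {poppy}.
  Root rye: left subtree has 2 nodes {fir, aster}, right has 0 { }.
    Root fir: left subtree has 0 nodes { }, right has 1 {aster}.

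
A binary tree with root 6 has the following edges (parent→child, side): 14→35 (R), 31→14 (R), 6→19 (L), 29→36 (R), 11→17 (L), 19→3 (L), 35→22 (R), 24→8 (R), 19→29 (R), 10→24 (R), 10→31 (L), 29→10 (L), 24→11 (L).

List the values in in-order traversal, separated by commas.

In-order visits the left subtree, then the node, then the right subtree.
At 6: go left to 19.
  At 19: go left to 3.
    3 is a leaf — visit 3.
  Visit 19.
  At 19: go right to 29.
    At 29: go left to 10.
      At 10: go left to 31.
        At 31: no left child.
        Visit 31.
        At 31: go right to 14.
          At 14: no left child.
          Visit 14.
          At 14: go right to 35.
            At 35: no left child.
            Visit 35.
            At 35: go right to 22.
              22 is a leaf — visit 22.
      Visit 10.
      At 10: go right to 24.
        At 24: go left to 11.
          At 11: go left to 17.
            17 is a leaf — visit 17.
          Visit 11.
          At 11: no right child.
        Visit 24.
        At 24: go right to 8.
          8 is a leaf — visit 8.
    Visit 29.
    At 29: go right to 36.
      36 is a leaf — visit 36.
Visit 6.
At 6: no right child.

3, 19, 31, 14, 35, 22, 10, 17, 11, 24, 8, 29, 36, 6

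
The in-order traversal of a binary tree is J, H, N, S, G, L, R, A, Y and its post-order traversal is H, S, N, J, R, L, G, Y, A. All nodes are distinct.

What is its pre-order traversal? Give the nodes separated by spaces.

The last element of post-order is the root; it splits in-order into left and right subtrees.
Root A: left subtree has 7 nodes {J, H, N, S, G, L, R}, right has 1 {Y}.
  Root G: left subtree has 4 nodes {J, H, N, S}, right has 2 {L, R}.
    Root J: left subtree has 0 nodes { }, right has 3 {H, N, S}.
      Root N: left subtree has 1 node {H}, right has 1 {S}.
    Root L: left subtree has 0 nodes { }, right has 1 {R}.

A G J N H S L R Y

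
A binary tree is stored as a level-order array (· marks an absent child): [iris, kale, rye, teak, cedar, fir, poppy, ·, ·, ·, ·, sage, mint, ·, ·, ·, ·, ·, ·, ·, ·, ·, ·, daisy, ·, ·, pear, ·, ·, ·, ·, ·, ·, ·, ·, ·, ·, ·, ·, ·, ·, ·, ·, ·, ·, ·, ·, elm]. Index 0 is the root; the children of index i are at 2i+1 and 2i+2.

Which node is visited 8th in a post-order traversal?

Post-order visits the left subtree, then the right subtree, then the node.
At iris: go left to kale.
  At kale: go left to teak.
    teak is a leaf — visit teak.
  At kale: go right to cedar.
    cedar is a leaf — visit cedar.
  Visit kale.
At iris: go right to rye.
  At rye: go left to fir.
    At fir: go left to sage.
      At sage: go left to daisy.
        At daisy: go left to elm.
          elm is a leaf — visit elm.
        At daisy: no right child.
        Visit daisy.
      At sage: no right child.
      Visit sage.
    At fir: go right to mint.
      At mint: no left child.
      At mint: go right to pear.
        pear is a leaf — visit pear.
      Visit mint.
    Visit fir.
  At rye: go right to poppy.
    poppy is a leaf — visit poppy.
  Visit rye.
Visit iris.
Full post-order sequence: teak, cedar, kale, elm, daisy, sage, pear, mint, fir, poppy, rye, iris.

mint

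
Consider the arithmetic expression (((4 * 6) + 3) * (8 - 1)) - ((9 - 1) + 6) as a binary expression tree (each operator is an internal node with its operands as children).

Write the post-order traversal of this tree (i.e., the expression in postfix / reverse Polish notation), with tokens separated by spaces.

4 6 * 3 + 8 1 - * 9 1 - 6 + -

Post-order on an expression tree gives postfix notation: for each operator, emit left operand, right operand, then the operator.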